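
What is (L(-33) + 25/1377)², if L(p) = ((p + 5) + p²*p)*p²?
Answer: 2908598453679893904400/1896129 ≈ 1.5340e+15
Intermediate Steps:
L(p) = p²*(5 + p + p³) (L(p) = ((5 + p) + p³)*p² = (5 + p + p³)*p² = p²*(5 + p + p³))
(L(-33) + 25/1377)² = ((-33)²*(5 - 33 + (-33)³) + 25/1377)² = (1089*(5 - 33 - 35937) + 25*(1/1377))² = (1089*(-35965) + 25/1377)² = (-39165885 + 25/1377)² = (-53931423620/1377)² = 2908598453679893904400/1896129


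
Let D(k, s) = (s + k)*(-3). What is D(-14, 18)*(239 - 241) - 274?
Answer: -250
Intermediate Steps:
D(k, s) = -3*k - 3*s (D(k, s) = (k + s)*(-3) = -3*k - 3*s)
D(-14, 18)*(239 - 241) - 274 = (-3*(-14) - 3*18)*(239 - 241) - 274 = (42 - 54)*(-2) - 274 = -12*(-2) - 274 = 24 - 274 = -250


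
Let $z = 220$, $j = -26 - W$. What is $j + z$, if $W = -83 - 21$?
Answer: $298$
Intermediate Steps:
$W = -104$
$j = 78$ ($j = -26 - -104 = -26 + 104 = 78$)
$j + z = 78 + 220 = 298$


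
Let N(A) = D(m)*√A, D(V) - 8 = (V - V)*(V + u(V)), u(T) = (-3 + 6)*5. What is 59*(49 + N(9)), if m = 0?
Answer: 4307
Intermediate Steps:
u(T) = 15 (u(T) = 3*5 = 15)
D(V) = 8 (D(V) = 8 + (V - V)*(V + 15) = 8 + 0*(15 + V) = 8 + 0 = 8)
N(A) = 8*√A
59*(49 + N(9)) = 59*(49 + 8*√9) = 59*(49 + 8*3) = 59*(49 + 24) = 59*73 = 4307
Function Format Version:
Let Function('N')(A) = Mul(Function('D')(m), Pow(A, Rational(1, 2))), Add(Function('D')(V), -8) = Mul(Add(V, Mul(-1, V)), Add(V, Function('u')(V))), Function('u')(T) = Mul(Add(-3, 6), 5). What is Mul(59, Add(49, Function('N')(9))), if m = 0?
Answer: 4307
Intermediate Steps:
Function('u')(T) = 15 (Function('u')(T) = Mul(3, 5) = 15)
Function('D')(V) = 8 (Function('D')(V) = Add(8, Mul(Add(V, Mul(-1, V)), Add(V, 15))) = Add(8, Mul(0, Add(15, V))) = Add(8, 0) = 8)
Function('N')(A) = Mul(8, Pow(A, Rational(1, 2)))
Mul(59, Add(49, Function('N')(9))) = Mul(59, Add(49, Mul(8, Pow(9, Rational(1, 2))))) = Mul(59, Add(49, Mul(8, 3))) = Mul(59, Add(49, 24)) = Mul(59, 73) = 4307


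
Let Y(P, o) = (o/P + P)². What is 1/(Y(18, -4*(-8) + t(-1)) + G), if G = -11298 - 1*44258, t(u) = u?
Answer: -324/17874119 ≈ -1.8127e-5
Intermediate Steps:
Y(P, o) = (P + o/P)²
G = -55556 (G = -11298 - 44258 = -55556)
1/(Y(18, -4*(-8) + t(-1)) + G) = 1/(((-4*(-8) - 1) + 18²)²/18² - 55556) = 1/(((32 - 1) + 324)²/324 - 55556) = 1/((31 + 324)²/324 - 55556) = 1/((1/324)*355² - 55556) = 1/((1/324)*126025 - 55556) = 1/(126025/324 - 55556) = 1/(-17874119/324) = -324/17874119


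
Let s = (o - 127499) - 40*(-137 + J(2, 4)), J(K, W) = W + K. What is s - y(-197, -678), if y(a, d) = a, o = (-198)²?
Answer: -82858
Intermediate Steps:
o = 39204
J(K, W) = K + W
s = -83055 (s = (39204 - 127499) - 40*(-137 + (2 + 4)) = -88295 - 40*(-137 + 6) = -88295 - 40*(-131) = -88295 + 5240 = -83055)
s - y(-197, -678) = -83055 - 1*(-197) = -83055 + 197 = -82858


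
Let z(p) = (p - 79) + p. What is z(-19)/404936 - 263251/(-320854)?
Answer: 53281133509/64962667672 ≈ 0.82018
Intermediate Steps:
z(p) = -79 + 2*p (z(p) = (-79 + p) + p = -79 + 2*p)
z(-19)/404936 - 263251/(-320854) = (-79 + 2*(-19))/404936 - 263251/(-320854) = (-79 - 38)*(1/404936) - 263251*(-1/320854) = -117*1/404936 + 263251/320854 = -117/404936 + 263251/320854 = 53281133509/64962667672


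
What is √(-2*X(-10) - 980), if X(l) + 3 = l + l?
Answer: I*√934 ≈ 30.561*I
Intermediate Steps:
X(l) = -3 + 2*l (X(l) = -3 + (l + l) = -3 + 2*l)
√(-2*X(-10) - 980) = √(-2*(-3 + 2*(-10)) - 980) = √(-2*(-3 - 20) - 980) = √(-2*(-23) - 980) = √(46 - 980) = √(-934) = I*√934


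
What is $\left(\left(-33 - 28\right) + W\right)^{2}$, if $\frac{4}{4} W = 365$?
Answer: $92416$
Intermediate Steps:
$W = 365$
$\left(\left(-33 - 28\right) + W\right)^{2} = \left(\left(-33 - 28\right) + 365\right)^{2} = \left(-61 + 365\right)^{2} = 304^{2} = 92416$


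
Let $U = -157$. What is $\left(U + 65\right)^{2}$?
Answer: $8464$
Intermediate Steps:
$\left(U + 65\right)^{2} = \left(-157 + 65\right)^{2} = \left(-92\right)^{2} = 8464$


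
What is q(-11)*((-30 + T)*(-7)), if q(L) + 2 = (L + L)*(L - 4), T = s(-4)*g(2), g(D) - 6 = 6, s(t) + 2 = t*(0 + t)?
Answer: -316848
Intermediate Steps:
s(t) = -2 + t**2 (s(t) = -2 + t*(0 + t) = -2 + t*t = -2 + t**2)
g(D) = 12 (g(D) = 6 + 6 = 12)
T = 168 (T = (-2 + (-4)**2)*12 = (-2 + 16)*12 = 14*12 = 168)
q(L) = -2 + 2*L*(-4 + L) (q(L) = -2 + (L + L)*(L - 4) = -2 + (2*L)*(-4 + L) = -2 + 2*L*(-4 + L))
q(-11)*((-30 + T)*(-7)) = (-2 - 8*(-11) + 2*(-11)**2)*((-30 + 168)*(-7)) = (-2 + 88 + 2*121)*(138*(-7)) = (-2 + 88 + 242)*(-966) = 328*(-966) = -316848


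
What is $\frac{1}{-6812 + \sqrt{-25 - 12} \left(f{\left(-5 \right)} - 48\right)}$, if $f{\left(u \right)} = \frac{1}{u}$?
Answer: $- \frac{170300}{1162232597} + \frac{1205 i \sqrt{37}}{1162232597} \approx -0.00014653 + 6.3066 \cdot 10^{-6} i$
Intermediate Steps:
$\frac{1}{-6812 + \sqrt{-25 - 12} \left(f{\left(-5 \right)} - 48\right)} = \frac{1}{-6812 + \sqrt{-25 - 12} \left(\frac{1}{-5} - 48\right)} = \frac{1}{-6812 + \sqrt{-37} \left(- \frac{1}{5} - 48\right)} = \frac{1}{-6812 + i \sqrt{37} \left(- \frac{241}{5}\right)} = \frac{1}{-6812 - \frac{241 i \sqrt{37}}{5}}$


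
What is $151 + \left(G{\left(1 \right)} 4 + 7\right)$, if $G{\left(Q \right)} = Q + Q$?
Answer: $166$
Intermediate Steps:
$G{\left(Q \right)} = 2 Q$
$151 + \left(G{\left(1 \right)} 4 + 7\right) = 151 + \left(2 \cdot 1 \cdot 4 + 7\right) = 151 + \left(2 \cdot 4 + 7\right) = 151 + \left(8 + 7\right) = 151 + 15 = 166$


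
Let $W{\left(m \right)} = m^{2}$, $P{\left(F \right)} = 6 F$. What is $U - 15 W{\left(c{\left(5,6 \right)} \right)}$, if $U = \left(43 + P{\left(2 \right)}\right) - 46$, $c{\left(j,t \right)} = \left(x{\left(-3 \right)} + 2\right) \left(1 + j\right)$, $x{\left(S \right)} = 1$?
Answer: $-4851$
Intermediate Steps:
$c{\left(j,t \right)} = 3 + 3 j$ ($c{\left(j,t \right)} = \left(1 + 2\right) \left(1 + j\right) = 3 \left(1 + j\right) = 3 + 3 j$)
$U = 9$ ($U = \left(43 + 6 \cdot 2\right) - 46 = \left(43 + 12\right) - 46 = 55 - 46 = 9$)
$U - 15 W{\left(c{\left(5,6 \right)} \right)} = 9 - 15 \left(3 + 3 \cdot 5\right)^{2} = 9 - 15 \left(3 + 15\right)^{2} = 9 - 15 \cdot 18^{2} = 9 - 4860 = -4851$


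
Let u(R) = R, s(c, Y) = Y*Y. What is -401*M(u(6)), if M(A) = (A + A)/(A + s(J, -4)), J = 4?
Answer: -2406/11 ≈ -218.73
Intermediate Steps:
s(c, Y) = Y²
M(A) = 2*A/(16 + A) (M(A) = (A + A)/(A + (-4)²) = (2*A)/(A + 16) = (2*A)/(16 + A) = 2*A/(16 + A))
-401*M(u(6)) = -802*6/(16 + 6) = -802*6/22 = -401*6/11 = -2406/11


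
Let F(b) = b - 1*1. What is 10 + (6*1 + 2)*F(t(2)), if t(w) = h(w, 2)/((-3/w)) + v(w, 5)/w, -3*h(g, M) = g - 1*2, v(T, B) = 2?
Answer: 10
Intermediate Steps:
h(g, M) = ⅔ - g/3 (h(g, M) = -(g - 1*2)/3 = -(g - 2)/3 = -(-2 + g)/3 = ⅔ - g/3)
t(w) = 2/w - w*(⅔ - w/3)/3 (t(w) = (⅔ - w/3)/((-3/w)) + 2/w = (⅔ - w/3)*(-w/3) + 2/w = -w*(⅔ - w/3)/3 + 2/w = 2/w - w*(⅔ - w/3)/3)
F(b) = -1 + b (F(b) = b - 1 = -1 + b)
10 + (6*1 + 2)*F(t(2)) = 10 + (6*1 + 2)*(-1 + (⅑)*(18 + 2²*(-2 + 2))/2) = 10 + (6 + 2)*(-1 + (⅑)*(½)*(18 + 4*0)) = 10 + 8*(-1 + (⅑)*(½)*(18 + 0)) = 10 + 8*(-1 + (⅑)*(½)*18) = 10 + 8*(-1 + 1) = 10 + 8*0 = 10 + 0 = 10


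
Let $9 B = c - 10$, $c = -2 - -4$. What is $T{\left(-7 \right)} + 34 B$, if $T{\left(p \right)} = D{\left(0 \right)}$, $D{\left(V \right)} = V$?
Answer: $- \frac{272}{9} \approx -30.222$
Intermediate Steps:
$c = 2$ ($c = -2 + 4 = 2$)
$B = - \frac{8}{9}$ ($B = \frac{2 - 10}{9} = \frac{1}{9} \left(-8\right) = - \frac{8}{9} \approx -0.88889$)
$T{\left(p \right)} = 0$
$T{\left(-7 \right)} + 34 B = 0 + 34 \left(- \frac{8}{9}\right) = 0 - \frac{272}{9} = - \frac{272}{9}$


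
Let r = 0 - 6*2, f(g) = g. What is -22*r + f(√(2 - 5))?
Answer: 264 + I*√3 ≈ 264.0 + 1.732*I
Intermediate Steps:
r = -12 (r = 0 - 12 = -12)
-22*r + f(√(2 - 5)) = -22*(-12) + √(2 - 5) = 264 + √(-3) = 264 + I*√3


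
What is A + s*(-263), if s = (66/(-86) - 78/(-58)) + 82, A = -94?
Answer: -27199380/1247 ≈ -21812.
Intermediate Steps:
s = 102974/1247 (s = (66*(-1/86) - 78*(-1/58)) + 82 = (-33/43 + 39/29) + 82 = 720/1247 + 82 = 102974/1247 ≈ 82.577)
A + s*(-263) = -94 + (102974/1247)*(-263) = -94 - 27082162/1247 = -27199380/1247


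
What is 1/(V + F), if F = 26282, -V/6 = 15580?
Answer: -1/67198 ≈ -1.4881e-5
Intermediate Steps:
V = -93480 (V = -6*15580 = -93480)
1/(V + F) = 1/(-93480 + 26282) = 1/(-67198) = -1/67198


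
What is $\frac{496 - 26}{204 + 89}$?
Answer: $\frac{470}{293} \approx 1.6041$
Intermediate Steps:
$\frac{496 - 26}{204 + 89} = \frac{470}{293}$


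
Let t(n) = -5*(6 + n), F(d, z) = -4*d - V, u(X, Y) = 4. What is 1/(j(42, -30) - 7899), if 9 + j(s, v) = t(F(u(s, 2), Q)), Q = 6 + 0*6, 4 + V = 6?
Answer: -1/7848 ≈ -0.00012742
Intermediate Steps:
V = 2 (V = -4 + 6 = 2)
Q = 6 (Q = 6 + 0 = 6)
F(d, z) = -2 - 4*d (F(d, z) = -4*d - 1*2 = -4*d - 2 = -2 - 4*d)
t(n) = -30 - 5*n
j(s, v) = 51 (j(s, v) = -9 + (-30 - 5*(-2 - 4*4)) = -9 + (-30 - 5*(-2 - 16)) = -9 + (-30 - 5*(-18)) = -9 + (-30 + 90) = -9 + 60 = 51)
1/(j(42, -30) - 7899) = 1/(51 - 7899) = 1/(-7848) = -1/7848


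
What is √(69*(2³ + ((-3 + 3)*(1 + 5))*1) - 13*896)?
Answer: 2*I*√2774 ≈ 105.34*I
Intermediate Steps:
√(69*(2³ + ((-3 + 3)*(1 + 5))*1) - 13*896) = √(69*(8 + (0*6)*1) - 11648) = √(69*(8 + 0*1) - 11648) = √(69*(8 + 0) - 11648) = √(69*8 - 11648) = √(552 - 11648) = √(-11096) = 2*I*√2774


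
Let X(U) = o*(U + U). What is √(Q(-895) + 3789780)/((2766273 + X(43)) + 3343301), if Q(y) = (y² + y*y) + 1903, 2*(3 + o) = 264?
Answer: √5393733/6120668 ≈ 0.00037944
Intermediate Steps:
o = 129 (o = -3 + (½)*264 = -3 + 132 = 129)
Q(y) = 1903 + 2*y² (Q(y) = (y² + y²) + 1903 = 2*y² + 1903 = 1903 + 2*y²)
X(U) = 258*U (X(U) = 129*(U + U) = 129*(2*U) = 258*U)
√(Q(-895) + 3789780)/((2766273 + X(43)) + 3343301) = √((1903 + 2*(-895)²) + 3789780)/((2766273 + 258*43) + 3343301) = √((1903 + 2*801025) + 3789780)/((2766273 + 11094) + 3343301) = √((1903 + 1602050) + 3789780)/(2777367 + 3343301) = √(1603953 + 3789780)/6120668 = √5393733*(1/6120668) = √5393733/6120668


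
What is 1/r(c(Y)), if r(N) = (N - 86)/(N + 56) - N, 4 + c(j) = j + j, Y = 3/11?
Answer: 3179/5570 ≈ 0.57074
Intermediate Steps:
Y = 3/11 (Y = 3*(1/11) = 3/11 ≈ 0.27273)
c(j) = -4 + 2*j (c(j) = -4 + (j + j) = -4 + 2*j)
r(N) = -N + (-86 + N)/(56 + N) (r(N) = (-86 + N)/(56 + N) - N = -N + (-86 + N)/(56 + N))
1/r(c(Y)) = 1/((-86 - (-4 + 2*(3/11))² - 55*(-4 + 2*(3/11)))/(56 + (-4 + 2*(3/11)))) = 1/((-86 - (-4 + 6/11)² - 55*(-4 + 6/11))/(56 + (-4 + 6/11))) = 1/((-86 - (-38/11)² - 55*(-38/11))/(56 - 38/11)) = 1/((-86 - 1*1444/121 + 190)/(578/11)) = 1/(11*(-86 - 1444/121 + 190)/578) = 1/((11/578)*(11140/121)) = 1/(5570/3179) = 3179/5570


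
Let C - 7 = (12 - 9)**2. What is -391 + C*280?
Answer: 4089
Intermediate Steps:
C = 16 (C = 7 + (12 - 9)**2 = 7 + 3**2 = 7 + 9 = 16)
-391 + C*280 = -391 + 16*280 = -391 + 4480 = 4089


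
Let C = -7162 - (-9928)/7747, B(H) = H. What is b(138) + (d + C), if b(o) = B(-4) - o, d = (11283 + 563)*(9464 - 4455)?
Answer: 459624174498/7747 ≈ 5.9329e+7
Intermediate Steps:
d = 59336614 (d = 11846*5009 = 59336614)
C = -55474086/7747 (C = -7162 - (-9928)/7747 = -7162 - 1*(-9928/7747) = -7162 + 9928/7747 = -55474086/7747 ≈ -7160.7)
b(o) = -4 - o
b(138) + (d + C) = (-4 - 1*138) + (59336614 - 55474086/7747) = (-4 - 138) + 459625274572/7747 = -142 + 459625274572/7747 = 459624174498/7747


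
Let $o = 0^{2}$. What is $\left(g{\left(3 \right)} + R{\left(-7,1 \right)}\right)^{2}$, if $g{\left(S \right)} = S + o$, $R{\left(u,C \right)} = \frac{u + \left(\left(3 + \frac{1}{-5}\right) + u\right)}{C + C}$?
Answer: $\frac{169}{25} \approx 6.76$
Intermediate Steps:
$o = 0$
$R{\left(u,C \right)} = \frac{\frac{14}{5} + 2 u}{2 C}$ ($R{\left(u,C \right)} = \frac{u + \left(\left(3 - \frac{1}{5}\right) + u\right)}{2 C} = \left(u + \left(\frac{14}{5} + u\right)\right) \frac{1}{2 C} = \left(\frac{14}{5} + 2 u\right) \frac{1}{2 C} = \frac{\frac{14}{5} + 2 u}{2 C}$)
$g{\left(S \right)} = S$ ($g{\left(S \right)} = S + 0 = S$)
$\left(g{\left(3 \right)} + R{\left(-7,1 \right)}\right)^{2} = \left(3 + \frac{\frac{7}{5} - 7}{1}\right)^{2} = \left(3 + 1 \left(- \frac{28}{5}\right)\right)^{2} = \left(3 - \frac{28}{5}\right)^{2} = \left(- \frac{13}{5}\right)^{2} = \frac{169}{25}$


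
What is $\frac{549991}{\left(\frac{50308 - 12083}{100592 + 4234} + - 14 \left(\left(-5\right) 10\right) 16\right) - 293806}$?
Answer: $- \frac{57653356566}{29624418331} \approx -1.9461$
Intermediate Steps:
$\frac{549991}{\left(\frac{50308 - 12083}{100592 + 4234} + - 14 \left(\left(-5\right) 10\right) 16\right) - 293806} = \frac{549991}{\left(\frac{38225}{104826} + \left(-14\right) \left(-50\right) 16\right) - 293806} = \frac{549991}{\left(38225 \cdot \frac{1}{104826} + 700 \cdot 16\right) - 293806} = \frac{549991}{\left(\frac{38225}{104826} + 11200\right) - 293806} = \frac{549991}{\frac{1174089425}{104826} - 293806} = \frac{549991}{- \frac{29624418331}{104826}} = 549991 \left(- \frac{104826}{29624418331}\right) = - \frac{57653356566}{29624418331}$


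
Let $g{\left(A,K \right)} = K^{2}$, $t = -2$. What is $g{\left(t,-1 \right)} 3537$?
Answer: $3537$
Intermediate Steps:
$g{\left(t,-1 \right)} 3537 = \left(-1\right)^{2} \cdot 3537 = 1 \cdot 3537 = 3537$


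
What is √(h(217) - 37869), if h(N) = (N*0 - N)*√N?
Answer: √(-37869 - 217*√217) ≈ 202.65*I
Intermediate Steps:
h(N) = -N^(3/2) (h(N) = (0 - N)*√N = (-N)*√N = -N^(3/2))
√(h(217) - 37869) = √(-217^(3/2) - 37869) = √(-217*√217 - 37869) = √(-37869 - 217*√217)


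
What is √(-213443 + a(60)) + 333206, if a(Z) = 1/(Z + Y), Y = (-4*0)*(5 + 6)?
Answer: 333206 + I*√192098685/30 ≈ 3.3321e+5 + 462.0*I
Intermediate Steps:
Y = 0 (Y = 0*11 = 0)
a(Z) = 1/Z (a(Z) = 1/(Z + 0) = 1/Z)
√(-213443 + a(60)) + 333206 = √(-213443 + 1/60) + 333206 = √(-12806579/60) + 333206 = I*√192098685/30 + 333206 = 333206 + I*√192098685/30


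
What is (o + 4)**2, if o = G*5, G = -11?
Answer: 2601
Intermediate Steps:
o = -55 (o = -11*5 = -55)
(o + 4)**2 = (-55 + 4)**2 = (-51)**2 = 2601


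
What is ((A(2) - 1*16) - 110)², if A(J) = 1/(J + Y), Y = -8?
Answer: 573049/36 ≈ 15918.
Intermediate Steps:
A(J) = 1/(-8 + J) (A(J) = 1/(J - 8) = 1/(-8 + J))
((A(2) - 1*16) - 110)² = ((1/(-8 + 2) - 1*16) - 110)² = ((1/(-6) - 16) - 110)² = ((-⅙ - 16) - 110)² = (-97/6 - 110)² = (-757/6)² = 573049/36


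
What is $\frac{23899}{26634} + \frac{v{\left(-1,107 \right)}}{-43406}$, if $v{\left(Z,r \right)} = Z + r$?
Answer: $\frac{517268395}{578037702} \approx 0.89487$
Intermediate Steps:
$\frac{23899}{26634} + \frac{v{\left(-1,107 \right)}}{-43406} = \frac{23899}{26634} + \frac{-1 + 107}{-43406} = 23899 \cdot \frac{1}{26634} + 106 \left(- \frac{1}{43406}\right) = \frac{23899}{26634} - \frac{53}{21703} = \frac{517268395}{578037702}$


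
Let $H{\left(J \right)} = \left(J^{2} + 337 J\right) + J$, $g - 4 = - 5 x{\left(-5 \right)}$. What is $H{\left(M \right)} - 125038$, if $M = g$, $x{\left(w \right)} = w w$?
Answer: $-151295$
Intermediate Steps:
$x{\left(w \right)} = w^{2}$
$g = -121$ ($g = 4 - 5 \left(-5\right)^{2} = 4 - 125 = -121$)
$M = -121$
$H{\left(J \right)} = J^{2} + 338 J$
$H{\left(M \right)} - 125038 = - 121 \left(338 - 121\right) - 125038 = \left(-121\right) 217 - 125038 = -26257 - 125038 = -151295$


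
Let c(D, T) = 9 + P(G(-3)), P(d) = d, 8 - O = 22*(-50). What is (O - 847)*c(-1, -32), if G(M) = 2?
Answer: 2871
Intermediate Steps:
O = 1108 (O = 8 - 22*(-50) = 8 - 1*(-1100) = 8 + 1100 = 1108)
c(D, T) = 11 (c(D, T) = 9 + 2 = 11)
(O - 847)*c(-1, -32) = (1108 - 847)*11 = 261*11 = 2871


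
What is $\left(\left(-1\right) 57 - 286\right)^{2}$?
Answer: $117649$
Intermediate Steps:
$\left(\left(-1\right) 57 - 286\right)^{2} = \left(-57 - 286\right)^{2} = \left(-343\right)^{2} = 117649$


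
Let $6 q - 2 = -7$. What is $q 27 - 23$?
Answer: $- \frac{91}{2} \approx -45.5$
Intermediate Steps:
$q = - \frac{5}{6}$ ($q = \frac{1}{3} + \frac{1}{6} \left(-7\right) = \frac{1}{3} - \frac{7}{6} = - \frac{5}{6} \approx -0.83333$)
$q 27 - 23 = \left(- \frac{5}{6}\right) 27 - 23 = - \frac{45}{2} - 23 = - \frac{91}{2}$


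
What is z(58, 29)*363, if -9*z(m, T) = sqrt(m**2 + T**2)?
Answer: -3509*sqrt(5)/3 ≈ -2615.5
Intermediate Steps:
z(m, T) = -sqrt(T**2 + m**2)/9 (z(m, T) = -sqrt(m**2 + T**2)/9 = -sqrt(T**2 + m**2)/9)
z(58, 29)*363 = -sqrt(29**2 + 58**2)/9*363 = -sqrt(841 + 3364)/9*363 = -29*sqrt(5)/9*363 = -3509*sqrt(5)/3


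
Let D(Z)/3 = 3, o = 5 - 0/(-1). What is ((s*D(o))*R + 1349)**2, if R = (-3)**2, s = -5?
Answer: 891136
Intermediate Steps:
o = 5 (o = 5 - 0*(-1) = 5 - 5*0 = 5 + 0 = 5)
D(Z) = 9 (D(Z) = 3*3 = 9)
R = 9
((s*D(o))*R + 1349)**2 = (-5*9*9 + 1349)**2 = (-45*9 + 1349)**2 = (-405 + 1349)**2 = 944**2 = 891136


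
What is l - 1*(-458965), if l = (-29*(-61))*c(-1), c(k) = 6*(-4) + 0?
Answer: 416509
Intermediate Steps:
c(k) = -24 (c(k) = -24 + 0 = -24)
l = -42456 (l = -29*(-61)*(-24) = 1769*(-24) = -42456)
l - 1*(-458965) = -42456 - 1*(-458965) = -42456 + 458965 = 416509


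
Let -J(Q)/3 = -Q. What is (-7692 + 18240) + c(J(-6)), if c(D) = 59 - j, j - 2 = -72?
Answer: 10677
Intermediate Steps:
j = -70 (j = 2 - 72 = -70)
J(Q) = 3*Q (J(Q) = -(-3)*Q = 3*Q)
c(D) = 129 (c(D) = 59 - 1*(-70) = 59 + 70 = 129)
(-7692 + 18240) + c(J(-6)) = (-7692 + 18240) + 129 = 10548 + 129 = 10677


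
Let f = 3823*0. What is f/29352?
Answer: 0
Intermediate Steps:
f = 0
f/29352 = 0/29352 = 0*(1/29352) = 0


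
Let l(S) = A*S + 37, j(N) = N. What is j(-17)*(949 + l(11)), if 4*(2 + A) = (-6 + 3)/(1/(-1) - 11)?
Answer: -262395/16 ≈ -16400.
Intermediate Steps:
A = -31/16 (A = -2 + ((-6 + 3)/(1/(-1) - 11))/4 = -2 + (-3/(-1 - 11))/4 = -2 + (-3/(-12))/4 = -2 + (-3*(-1/12))/4 = -2 + (¼)*(¼) = -2 + 1/16 = -31/16 ≈ -1.9375)
l(S) = 37 - 31*S/16 (l(S) = -31*S/16 + 37 = 37 - 31*S/16)
j(-17)*(949 + l(11)) = -17*(949 + (37 - 31/16*11)) = -17*(949 + (37 - 341/16)) = -17*(949 + 251/16) = -17*15435/16 = -262395/16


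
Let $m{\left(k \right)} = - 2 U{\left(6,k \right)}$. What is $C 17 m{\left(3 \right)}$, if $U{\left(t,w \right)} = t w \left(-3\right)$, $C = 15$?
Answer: $27540$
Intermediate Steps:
$U{\left(t,w \right)} = - 3 t w$
$m{\left(k \right)} = 36 k$ ($m{\left(k \right)} = - 2 \left(\left(-3\right) 6 k\right) = - 2 \left(- 18 k\right) = 36 k$)
$C 17 m{\left(3 \right)} = 15 \cdot 17 \cdot 36 \cdot 3 = 255 \cdot 108 = 27540$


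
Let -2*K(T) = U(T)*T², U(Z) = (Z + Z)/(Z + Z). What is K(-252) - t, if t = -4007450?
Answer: 3975698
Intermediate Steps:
U(Z) = 1 (U(Z) = (2*Z)/((2*Z)) = (2*Z)*(1/(2*Z)) = 1)
K(T) = -T²/2
K(-252) - t = -½*(-252)² - 1*(-4007450) = -½*63504 + 4007450 = -31752 + 4007450 = 3975698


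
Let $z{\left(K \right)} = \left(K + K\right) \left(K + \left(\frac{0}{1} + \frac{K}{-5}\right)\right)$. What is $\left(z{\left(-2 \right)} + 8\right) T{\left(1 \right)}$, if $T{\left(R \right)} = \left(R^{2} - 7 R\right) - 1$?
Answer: $- \frac{504}{5} \approx -100.8$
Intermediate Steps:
$z{\left(K \right)} = \frac{8 K^{2}}{5}$ ($z{\left(K \right)} = 2 K \left(K + \left(0 \cdot 1 + K \left(- \frac{1}{5}\right)\right)\right) = 2 K \left(K + \left(0 - \frac{K}{5}\right)\right) = 2 K \left(K - \frac{K}{5}\right) = 2 K \frac{4 K}{5} = \frac{8 K^{2}}{5}$)
$T{\left(R \right)} = -1 + R^{2} - 7 R$
$\left(z{\left(-2 \right)} + 8\right) T{\left(1 \right)} = \left(\frac{8 \left(-2\right)^{2}}{5} + 8\right) \left(-1 + 1^{2} - 7\right) = \left(\frac{8}{5} \cdot 4 + 8\right) \left(-1 + 1 - 7\right) = \left(\frac{32}{5} + 8\right) \left(-7\right) = \frac{72}{5} \left(-7\right) = - \frac{504}{5}$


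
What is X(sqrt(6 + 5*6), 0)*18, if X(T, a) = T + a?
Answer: 108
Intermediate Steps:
X(sqrt(6 + 5*6), 0)*18 = (sqrt(6 + 5*6) + 0)*18 = (sqrt(6 + 30) + 0)*18 = (sqrt(36) + 0)*18 = (6 + 0)*18 = 6*18 = 108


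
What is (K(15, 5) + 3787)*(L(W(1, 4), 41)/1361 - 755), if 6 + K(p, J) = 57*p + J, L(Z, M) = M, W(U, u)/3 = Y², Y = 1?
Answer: -4768692474/1361 ≈ -3.5038e+6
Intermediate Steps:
W(U, u) = 3 (W(U, u) = 3*1² = 3*1 = 3)
K(p, J) = -6 + J + 57*p (K(p, J) = -6 + (57*p + J) = -6 + (J + 57*p) = -6 + J + 57*p)
(K(15, 5) + 3787)*(L(W(1, 4), 41)/1361 - 755) = ((-6 + 5 + 57*15) + 3787)*(41/1361 - 755) = ((-6 + 5 + 855) + 3787)*(41*(1/1361) - 755) = (854 + 3787)*(41/1361 - 755) = 4641*(-1027514/1361) = -4768692474/1361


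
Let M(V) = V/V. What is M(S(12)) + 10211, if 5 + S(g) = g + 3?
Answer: 10212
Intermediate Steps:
S(g) = -2 + g (S(g) = -5 + (g + 3) = -5 + (3 + g) = -2 + g)
M(V) = 1
M(S(12)) + 10211 = 1 + 10211 = 10212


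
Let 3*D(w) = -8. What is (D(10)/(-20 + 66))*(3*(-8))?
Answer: 32/23 ≈ 1.3913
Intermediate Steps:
D(w) = -8/3 (D(w) = (1/3)*(-8) = -8/3)
(D(10)/(-20 + 66))*(3*(-8)) = (-8/(3*(-20 + 66)))*(3*(-8)) = -8/3/46*(-24) = -8/3*1/46*(-24) = -4/69*(-24) = 32/23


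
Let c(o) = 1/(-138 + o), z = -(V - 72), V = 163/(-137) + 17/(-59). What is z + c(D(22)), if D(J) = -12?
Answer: 89080217/1212450 ≈ 73.471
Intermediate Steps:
V = -11946/8083 (V = 163*(-1/137) + 17*(-1/59) = -163/137 - 17/59 = -11946/8083 ≈ -1.4779)
z = 593922/8083 (z = -(-11946/8083 - 72) = -1*(-593922/8083) = 593922/8083 ≈ 73.478)
z + c(D(22)) = 593922/8083 + 1/(-138 - 12) = 593922/8083 + 1/(-150) = 593922/8083 - 1/150 = 89080217/1212450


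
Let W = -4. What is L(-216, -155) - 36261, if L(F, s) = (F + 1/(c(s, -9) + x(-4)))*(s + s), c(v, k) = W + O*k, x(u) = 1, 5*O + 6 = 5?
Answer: 92872/3 ≈ 30957.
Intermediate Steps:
O = -⅕ (O = -6/5 + (⅕)*5 = -6/5 + 1 = -⅕ ≈ -0.20000)
c(v, k) = -4 - k/5
L(F, s) = 2*s*(-⅚ + F) (L(F, s) = (F + 1/((-4 - ⅕*(-9)) + 1))*(s + s) = (F + 1/((-4 + 9/5) + 1))*(2*s) = (F + 1/(-11/5 + 1))*(2*s) = (F + 1/(-6/5))*(2*s) = (F - ⅚)*(2*s) = (-⅚ + F)*(2*s) = 2*s*(-⅚ + F))
L(-216, -155) - 36261 = (⅓)*(-155)*(-5 + 6*(-216)) - 36261 = (⅓)*(-155)*(-5 - 1296) - 36261 = (⅓)*(-155)*(-1301) - 36261 = 201655/3 - 36261 = 92872/3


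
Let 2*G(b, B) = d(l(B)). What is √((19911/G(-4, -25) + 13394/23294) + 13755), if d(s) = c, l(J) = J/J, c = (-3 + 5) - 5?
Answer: 2*√16331726222/11647 ≈ 21.945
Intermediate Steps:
c = -3 (c = 2 - 5 = -3)
l(J) = 1
d(s) = -3
G(b, B) = -3/2 (G(b, B) = (½)*(-3) = -3/2)
√((19911/G(-4, -25) + 13394/23294) + 13755) = √((19911/(-3/2) + 13394/23294) + 13755) = √((19911*(-⅔) + 13394*(1/23294)) + 13755) = √((-13274 + 6697/11647) + 13755) = √(-154595581/11647 + 13755) = √(5608904/11647) = 2*√16331726222/11647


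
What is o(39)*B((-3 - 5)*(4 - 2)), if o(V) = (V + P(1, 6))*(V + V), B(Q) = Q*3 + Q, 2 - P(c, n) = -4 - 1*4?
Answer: -244608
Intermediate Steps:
P(c, n) = 10 (P(c, n) = 2 - (-4 - 1*4) = 2 - (-4 - 4) = 2 - 1*(-8) = 2 + 8 = 10)
B(Q) = 4*Q (B(Q) = 3*Q + Q = 4*Q)
o(V) = 2*V*(10 + V) (o(V) = (V + 10)*(V + V) = (10 + V)*(2*V) = 2*V*(10 + V))
o(39)*B((-3 - 5)*(4 - 2)) = (2*39*(10 + 39))*(4*((-3 - 5)*(4 - 2))) = (2*39*49)*(4*(-8*2)) = 3822*(4*(-16)) = 3822*(-64) = -244608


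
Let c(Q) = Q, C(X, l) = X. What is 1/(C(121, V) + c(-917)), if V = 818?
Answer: -1/796 ≈ -0.0012563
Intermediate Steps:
1/(C(121, V) + c(-917)) = 1/(121 - 917) = 1/(-796) = -1/796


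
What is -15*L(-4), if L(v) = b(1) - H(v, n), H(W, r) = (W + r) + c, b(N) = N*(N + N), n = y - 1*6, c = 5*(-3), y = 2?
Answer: -375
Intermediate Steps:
c = -15
n = -4 (n = 2 - 1*6 = 2 - 6 = -4)
b(N) = 2*N**2 (b(N) = N*(2*N) = 2*N**2)
H(W, r) = -15 + W + r (H(W, r) = (W + r) - 15 = -15 + W + r)
L(v) = 21 - v (L(v) = 2*1**2 - (-15 + v - 4) = 2*1 - (-19 + v) = 2 + (19 - v) = 21 - v)
-15*L(-4) = -15*(21 - 1*(-4)) = -15*(21 + 4) = -15*25 = -375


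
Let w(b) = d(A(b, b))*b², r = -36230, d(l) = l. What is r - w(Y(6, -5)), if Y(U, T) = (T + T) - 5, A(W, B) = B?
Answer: -32855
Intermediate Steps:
Y(U, T) = -5 + 2*T (Y(U, T) = 2*T - 5 = -5 + 2*T)
w(b) = b³ (w(b) = b*b² = b³)
r - w(Y(6, -5)) = -36230 - (-5 + 2*(-5))³ = -36230 - (-5 - 10)³ = -36230 - 1*(-15)³ = -36230 - 1*(-3375) = -36230 + 3375 = -32855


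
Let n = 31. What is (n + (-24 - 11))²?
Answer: 16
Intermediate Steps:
(n + (-24 - 11))² = (31 + (-24 - 11))² = (31 - 35)² = (-4)² = 16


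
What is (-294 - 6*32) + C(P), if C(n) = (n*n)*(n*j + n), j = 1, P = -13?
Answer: -4880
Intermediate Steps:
C(n) = 2*n³ (C(n) = (n*n)*(n*1 + n) = n²*(n + n) = n²*(2*n) = 2*n³)
(-294 - 6*32) + C(P) = (-294 - 6*32) + 2*(-13)³ = (-294 - 192) + 2*(-2197) = -486 - 4394 = -4880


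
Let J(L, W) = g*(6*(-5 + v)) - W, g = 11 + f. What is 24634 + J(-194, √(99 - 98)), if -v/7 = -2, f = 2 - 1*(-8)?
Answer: 25767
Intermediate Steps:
f = 10 (f = 2 + 8 = 10)
v = 14 (v = -7*(-2) = 14)
g = 21 (g = 11 + 10 = 21)
J(L, W) = 1134 - W (J(L, W) = 21*(6*(-5 + 14)) - W = 21*(6*9) - W = 21*54 - W = 1134 - W)
24634 + J(-194, √(99 - 98)) = 24634 + (1134 - √(99 - 98)) = 24634 + (1134 - √1) = 24634 + (1134 - 1*1) = 24634 + (1134 - 1) = 24634 + 1133 = 25767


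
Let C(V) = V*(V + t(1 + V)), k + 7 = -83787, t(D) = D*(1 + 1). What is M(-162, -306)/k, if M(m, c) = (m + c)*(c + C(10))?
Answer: 3276/41897 ≈ 0.078192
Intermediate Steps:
t(D) = 2*D (t(D) = D*2 = 2*D)
k = -83794 (k = -7 - 83787 = -83794)
C(V) = V*(2 + 3*V) (C(V) = V*(V + 2*(1 + V)) = V*(V + (2 + 2*V)) = V*(2 + 3*V))
M(m, c) = (320 + c)*(c + m) (M(m, c) = (m + c)*(c + 10*(2 + 3*10)) = (c + m)*(c + 10*(2 + 30)) = (c + m)*(c + 10*32) = (c + m)*(c + 320) = (c + m)*(320 + c) = (320 + c)*(c + m))
M(-162, -306)/k = ((-306)**2 + 320*(-306) + 320*(-162) - 306*(-162))/(-83794) = (93636 - 97920 - 51840 + 49572)*(-1/83794) = -6552*(-1/83794) = 3276/41897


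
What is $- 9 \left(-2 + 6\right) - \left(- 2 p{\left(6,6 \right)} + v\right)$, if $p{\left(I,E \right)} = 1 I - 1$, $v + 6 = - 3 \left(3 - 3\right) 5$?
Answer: $-20$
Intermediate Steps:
$v = -6$ ($v = -6 - 3 \left(3 - 3\right) 5 = -6 - 3 \cdot 0 \cdot 5 = -6 - 0 = -6 + 0 = -6$)
$p{\left(I,E \right)} = -1 + I$ ($p{\left(I,E \right)} = I - 1 = -1 + I$)
$- 9 \left(-2 + 6\right) - \left(- 2 p{\left(6,6 \right)} + v\right) = - 9 \left(-2 + 6\right) - \left(- 2 \left(-1 + 6\right) - 6\right) = \left(-9\right) 4 - \left(\left(-2\right) 5 - 6\right) = -36 - \left(-10 - 6\right) = -36 - -16 = -36 + 16 = -20$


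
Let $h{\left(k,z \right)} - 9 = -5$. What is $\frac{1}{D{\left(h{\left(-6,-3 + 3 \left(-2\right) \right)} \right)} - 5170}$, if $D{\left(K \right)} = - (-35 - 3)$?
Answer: $- \frac{1}{5132} \approx -0.00019486$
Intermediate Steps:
$h{\left(k,z \right)} = 4$ ($h{\left(k,z \right)} = 9 - 5 = 4$)
$D{\left(K \right)} = 38$ ($D{\left(K \right)} = \left(-1\right) \left(-38\right) = 38$)
$\frac{1}{D{\left(h{\left(-6,-3 + 3 \left(-2\right) \right)} \right)} - 5170} = \frac{1}{38 - 5170} = \frac{1}{-5132} = - \frac{1}{5132}$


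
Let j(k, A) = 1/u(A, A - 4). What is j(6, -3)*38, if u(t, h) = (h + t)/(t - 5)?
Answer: 152/5 ≈ 30.400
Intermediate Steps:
u(t, h) = (h + t)/(-5 + t)
j(k, A) = (-5 + A)/(-4 + 2*A) (j(k, A) = 1/(((A - 4) + A)/(-5 + A)) = 1/(((-4 + A) + A)/(-5 + A)) = 1/((-4 + 2*A)/(-5 + A)) = (-5 + A)/(-4 + 2*A))
j(6, -3)*38 = ((-5 - 3)/(2*(-2 - 3)))*38 = ((½)*(-8)/(-5))*38 = ((½)*(-⅕)*(-8))*38 = (⅘)*38 = 152/5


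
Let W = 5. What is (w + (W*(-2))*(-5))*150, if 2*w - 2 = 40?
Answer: 10650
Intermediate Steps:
w = 21 (w = 1 + (1/2)*40 = 1 + 20 = 21)
(w + (W*(-2))*(-5))*150 = (21 + (5*(-2))*(-5))*150 = (21 - 10*(-5))*150 = (21 + 50)*150 = 71*150 = 10650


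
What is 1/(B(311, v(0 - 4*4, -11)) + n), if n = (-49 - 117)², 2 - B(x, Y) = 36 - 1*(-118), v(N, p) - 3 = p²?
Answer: 1/27404 ≈ 3.6491e-5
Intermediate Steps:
v(N, p) = 3 + p²
B(x, Y) = -152 (B(x, Y) = 2 - (36 - 1*(-118)) = 2 - (36 + 118) = 2 - 1*154 = 2 - 154 = -152)
n = 27556 (n = (-166)² = 27556)
1/(B(311, v(0 - 4*4, -11)) + n) = 1/(-152 + 27556) = 1/27404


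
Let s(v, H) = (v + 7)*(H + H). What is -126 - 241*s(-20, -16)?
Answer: -100382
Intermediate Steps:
s(v, H) = 2*H*(7 + v) (s(v, H) = (7 + v)*(2*H) = 2*H*(7 + v))
-126 - 241*s(-20, -16) = -126 - 482*(-16)*(7 - 20) = -126 - 482*(-16)*(-13) = -126 - 241*416 = -126 - 100256 = -100382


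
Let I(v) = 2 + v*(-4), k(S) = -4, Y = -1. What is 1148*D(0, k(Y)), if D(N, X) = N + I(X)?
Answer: 20664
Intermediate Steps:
I(v) = 2 - 4*v
D(N, X) = 2 + N - 4*X (D(N, X) = N + (2 - 4*X) = 2 + N - 4*X)
1148*D(0, k(Y)) = 1148*(2 + 0 - 4*(-4)) = 1148*(2 + 0 + 16) = 1148*18 = 20664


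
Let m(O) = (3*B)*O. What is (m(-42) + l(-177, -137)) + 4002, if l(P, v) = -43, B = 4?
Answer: 3455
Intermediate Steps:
m(O) = 12*O (m(O) = (3*4)*O = 12*O)
(m(-42) + l(-177, -137)) + 4002 = (12*(-42) - 43) + 4002 = (-504 - 43) + 4002 = -547 + 4002 = 3455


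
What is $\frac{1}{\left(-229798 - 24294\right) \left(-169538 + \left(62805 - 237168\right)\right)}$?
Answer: $\frac{1}{87382492892} \approx 1.1444 \cdot 10^{-11}$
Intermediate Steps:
$\frac{1}{\left(-229798 - 24294\right) \left(-169538 + \left(62805 - 237168\right)\right)} = \frac{1}{\left(-254092\right) \left(-169538 + \left(62805 - 237168\right)\right)} = \frac{1}{\left(-254092\right) \left(-169538 - 174363\right)} = \frac{1}{\left(-254092\right) \left(-343901\right)} = \frac{1}{87382492892}$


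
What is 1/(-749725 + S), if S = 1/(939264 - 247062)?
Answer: -692202/518961144449 ≈ -1.3338e-6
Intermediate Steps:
S = 1/692202 ≈ 1.4447e-6
1/(-749725 + S) = 1/(-749725 + 1/692202) = 1/(-518961144449/692202) = -692202/518961144449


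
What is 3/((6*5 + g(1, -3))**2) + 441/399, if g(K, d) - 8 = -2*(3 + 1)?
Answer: 6319/5700 ≈ 1.1086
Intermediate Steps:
g(K, d) = 0 (g(K, d) = 8 - 2*(3 + 1) = 8 - 2*4 = 8 - 8 = 0)
3/((6*5 + g(1, -3))**2) + 441/399 = 3/((6*5 + 0)**2) + 441/399 = 3/((30 + 0)**2) + 441*(1/399) = 3/(30**2) + 21/19 = 3/900 + 21/19 = 3*(1/900) + 21/19 = 1/300 + 21/19 = 6319/5700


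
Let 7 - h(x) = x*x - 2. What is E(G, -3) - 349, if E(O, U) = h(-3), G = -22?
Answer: -349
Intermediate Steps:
h(x) = 9 - x**2 (h(x) = 7 - (x*x - 2) = 7 - (x**2 - 2) = 7 - (-2 + x**2) = 7 + (2 - x**2) = 9 - x**2)
E(O, U) = 0 (E(O, U) = 9 - 1*(-3)**2 = 9 - 1*9 = 9 - 9 = 0)
E(G, -3) - 349 = 0 - 349 = -349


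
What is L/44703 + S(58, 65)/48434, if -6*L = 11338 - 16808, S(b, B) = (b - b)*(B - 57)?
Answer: 2735/134109 ≈ 0.020394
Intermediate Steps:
S(b, B) = 0 (S(b, B) = 0*(-57 + B) = 0)
L = 2735/3 (L = -(11338 - 16808)/6 = -⅙*(-5470) = 2735/3 ≈ 911.67)
L/44703 + S(58, 65)/48434 = (2735/3)/44703 + 0/48434 = (2735/3)*(1/44703) + 0*(1/48434) = 2735/134109 + 0 = 2735/134109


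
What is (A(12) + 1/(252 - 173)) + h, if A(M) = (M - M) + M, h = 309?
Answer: 25360/79 ≈ 321.01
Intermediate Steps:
A(M) = M (A(M) = 0 + M = M)
(A(12) + 1/(252 - 173)) + h = (12 + 1/(252 - 173)) + 309 = (12 + 1/79) + 309 = 949/79 + 309 = 25360/79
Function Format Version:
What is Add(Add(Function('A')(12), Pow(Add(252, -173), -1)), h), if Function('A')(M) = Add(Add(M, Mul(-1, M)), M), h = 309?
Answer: Rational(25360, 79) ≈ 321.01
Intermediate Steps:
Function('A')(M) = M (Function('A')(M) = Add(0, M) = M)
Add(Add(Function('A')(12), Pow(Add(252, -173), -1)), h) = Add(Add(12, Pow(Add(252, -173), -1)), 309) = Add(Add(12, Pow(79, -1)), 309) = Add(Add(12, Rational(1, 79)), 309) = Add(Rational(949, 79), 309) = Rational(25360, 79)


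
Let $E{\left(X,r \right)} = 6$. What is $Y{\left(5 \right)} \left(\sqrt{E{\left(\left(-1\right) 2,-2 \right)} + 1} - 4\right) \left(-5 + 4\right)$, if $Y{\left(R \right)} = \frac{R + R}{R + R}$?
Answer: $4 - \sqrt{7} \approx 1.3542$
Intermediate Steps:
$Y{\left(R \right)} = 1$ ($Y{\left(R \right)} = \frac{2 R}{2 R} = 2 R \frac{1}{2 R} = 1$)
$Y{\left(5 \right)} \left(\sqrt{E{\left(\left(-1\right) 2,-2 \right)} + 1} - 4\right) \left(-5 + 4\right) = 1 \left(\sqrt{6 + 1} - 4\right) \left(-5 + 4\right) = 1 \left(\sqrt{7} - 4\right) \left(-1\right) = 1 \left(-4 + \sqrt{7}\right) \left(-1\right) = 1 \left(4 - \sqrt{7}\right) = 4 - \sqrt{7}$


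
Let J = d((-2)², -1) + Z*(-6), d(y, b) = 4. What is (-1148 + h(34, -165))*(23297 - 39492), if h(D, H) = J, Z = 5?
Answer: 19012930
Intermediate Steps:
J = -26 (J = 4 + 5*(-6) = 4 - 30 = -26)
h(D, H) = -26
(-1148 + h(34, -165))*(23297 - 39492) = (-1148 - 26)*(23297 - 39492) = -1174*(-16195) = 19012930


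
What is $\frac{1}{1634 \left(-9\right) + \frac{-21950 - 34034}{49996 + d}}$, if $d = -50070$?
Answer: $- \frac{37}{516130} \approx -7.1687 \cdot 10^{-5}$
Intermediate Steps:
$\frac{1}{1634 \left(-9\right) + \frac{-21950 - 34034}{49996 + d}} = \frac{1}{1634 \left(-9\right) + \frac{-21950 - 34034}{49996 - 50070}} = \frac{1}{-14706 - \frac{55984}{-74}} = \frac{1}{-14706 - - \frac{27992}{37}} = \frac{1}{-14706 + \frac{27992}{37}} = \frac{1}{- \frac{516130}{37}} = - \frac{37}{516130}$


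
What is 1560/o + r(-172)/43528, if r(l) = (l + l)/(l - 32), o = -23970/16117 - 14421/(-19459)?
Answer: -5485333195088219/2623651875828 ≈ -2090.7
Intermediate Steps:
o = -21273543/28510973 (o = -23970*1/16117 - 14421*(-1/19459) = -23970/16117 + 1311/1769 = -21273543/28510973 ≈ -0.74615)
r(l) = 2*l/(-32 + l) (r(l) = (2*l)/(-32 + l) = 2*l/(-32 + l))
1560/o + r(-172)/43528 = 1560/(-21273543/28510973) + (2*(-172)/(-32 - 172))/43528 = 1560*(-28510973/21273543) + (2*(-172)/(-204))*(1/43528) = -14825705960/7091181 + (2*(-172)*(-1/204))*(1/43528) = -14825705960/7091181 + (86/51)*(1/43528) = -14825705960/7091181 + 43/1109964 = -5485333195088219/2623651875828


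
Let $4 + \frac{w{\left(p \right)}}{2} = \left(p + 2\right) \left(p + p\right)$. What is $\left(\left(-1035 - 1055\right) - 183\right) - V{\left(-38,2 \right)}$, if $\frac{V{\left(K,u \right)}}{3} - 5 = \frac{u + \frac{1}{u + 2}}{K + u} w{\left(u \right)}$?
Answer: $- \frac{4567}{2} \approx -2283.5$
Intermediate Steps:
$w{\left(p \right)} = -8 + 4 p \left(2 + p\right)$ ($w{\left(p \right)} = -8 + 2 \left(p + 2\right) \left(p + p\right) = -8 + 2 \left(2 + p\right) 2 p = -8 + 2 \cdot 2 p \left(2 + p\right) = -8 + 4 p \left(2 + p\right)$)
$V{\left(K,u \right)} = 15 + \frac{3 \left(u + \frac{1}{2 + u}\right) \left(-8 + 4 u^{2} + 8 u\right)}{K + u}$ ($V{\left(K,u \right)} = 15 + 3 \frac{u + \frac{1}{u + 2}}{K + u} \left(-8 + 4 u^{2} + 8 u\right) = 15 + 3 \frac{u + \frac{1}{2 + u}}{K + u} \left(-8 + 4 u^{2} + 8 u\right) = 15 + 3 \frac{\left(u + \frac{1}{2 + u}\right) \left(-8 + 4 u^{2} + 8 u\right)}{K + u} = 15 + \frac{3 \left(u + \frac{1}{2 + u}\right) \left(-8 + 4 u^{2} + 8 u\right)}{K + u}$)
$\left(\left(-1035 - 1055\right) - 183\right) - V{\left(-38,2 \right)} = \left(\left(-1035 - 1055\right) - 183\right) - \frac{3 \left(-8 + 2 \cdot 2 + 4 \cdot 2^{4} + 10 \left(-38\right) + 16 \cdot 2^{3} + 17 \cdot 2^{2} + 5 \left(-38\right) 2\right)}{2^{2} + 2 \left(-38\right) + 2 \cdot 2 - 76} = \left(-2090 - 183\right) - \frac{3 \left(-8 + 4 + 4 \cdot 16 - 380 + 16 \cdot 8 + 17 \cdot 4 - 380\right)}{4 - 76 + 4 - 76} = -2273 - \frac{3 \left(-8 + 4 + 64 - 380 + 128 + 68 - 380\right)}{-144} = -2273 - 3 \left(- \frac{1}{144}\right) \left(-504\right) = -2273 - \frac{21}{2} = - \frac{4567}{2}$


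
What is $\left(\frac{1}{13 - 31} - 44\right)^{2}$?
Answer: $\frac{628849}{324} \approx 1940.9$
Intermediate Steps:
$\left(\frac{1}{13 - 31} - 44\right)^{2} = \left(\frac{1}{-18} - 44\right)^{2} = \left(- \frac{1}{18} - 44\right)^{2} = \left(- \frac{793}{18}\right)^{2} = \frac{628849}{324}$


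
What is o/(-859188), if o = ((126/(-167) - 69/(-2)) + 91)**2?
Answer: -1735972225/95847576528 ≈ -0.018112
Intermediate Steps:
o = 1735972225/111556 (o = ((126*(-1/167) - 69*(-1/2)) + 91)**2 = ((-126/167 + 69/2) + 91)**2 = (11271/334 + 91)**2 = (41665/334)**2 = 1735972225/111556 ≈ 15561.)
o/(-859188) = (1735972225/111556)/(-859188) = (1735972225/111556)*(-1/859188) = -1735972225/95847576528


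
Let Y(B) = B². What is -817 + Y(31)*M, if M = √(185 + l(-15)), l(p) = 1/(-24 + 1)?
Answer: -817 + 961*√97842/23 ≈ 12252.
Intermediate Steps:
l(p) = -1/23 (l(p) = 1/(-23) = -1/23)
M = √97842/23 (M = √(185 - 1/23) = √(4254/23) = √97842/23 ≈ 13.600)
-817 + Y(31)*M = -817 + 31²*(√97842/23) = -817 + 961*(√97842/23) = -817 + 961*√97842/23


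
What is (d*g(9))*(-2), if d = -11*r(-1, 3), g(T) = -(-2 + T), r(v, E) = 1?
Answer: -154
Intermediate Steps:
g(T) = 2 - T
d = -11 (d = -11*1 = -11)
(d*g(9))*(-2) = -11*(2 - 1*9)*(-2) = -11*(2 - 9)*(-2) = -11*(-7)*(-2) = 77*(-2) = -154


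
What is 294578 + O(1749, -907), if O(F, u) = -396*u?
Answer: 653750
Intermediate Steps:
294578 + O(1749, -907) = 294578 - 396*(-907) = 294578 + 359172 = 653750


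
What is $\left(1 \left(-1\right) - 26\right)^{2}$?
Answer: $729$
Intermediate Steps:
$\left(1 \left(-1\right) - 26\right)^{2} = \left(-1 - 26\right)^{2} = \left(-27\right)^{2} = 729$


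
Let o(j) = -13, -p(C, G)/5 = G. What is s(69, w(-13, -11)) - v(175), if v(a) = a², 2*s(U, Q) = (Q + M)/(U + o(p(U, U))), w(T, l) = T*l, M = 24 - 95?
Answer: -428741/14 ≈ -30624.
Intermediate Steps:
p(C, G) = -5*G
M = -71
s(U, Q) = (-71 + Q)/(2*(-13 + U)) (s(U, Q) = ((Q - 71)/(U - 13))/2 = ((-71 + Q)/(-13 + U))/2 = (-71 + Q)/(2*(-13 + U)))
s(69, w(-13, -11)) - v(175) = (-71 - 13*(-11))/(2*(-13 + 69)) - 1*175² = (½)*(-71 + 143)/56 - 1*30625 = (½)*(1/56)*72 - 30625 = 9/14 - 30625 = -428741/14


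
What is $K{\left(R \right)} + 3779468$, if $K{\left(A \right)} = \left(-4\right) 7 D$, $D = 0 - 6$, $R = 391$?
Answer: $3779636$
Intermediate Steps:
$D = -6$ ($D = 0 - 6 = -6$)
$K{\left(A \right)} = 168$ ($K{\left(A \right)} = \left(-4\right) 7 \left(-6\right) = \left(-28\right) \left(-6\right) = 168$)
$K{\left(R \right)} + 3779468 = 168 + 3779468 = 3779636$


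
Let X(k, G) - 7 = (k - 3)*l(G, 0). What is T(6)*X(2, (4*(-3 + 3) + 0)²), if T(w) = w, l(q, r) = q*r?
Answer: 42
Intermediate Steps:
X(k, G) = 7 (X(k, G) = 7 + (k - 3)*(G*0) = 7 + (-3 + k)*0 = 7 + 0 = 7)
T(6)*X(2, (4*(-3 + 3) + 0)²) = 6*7 = 42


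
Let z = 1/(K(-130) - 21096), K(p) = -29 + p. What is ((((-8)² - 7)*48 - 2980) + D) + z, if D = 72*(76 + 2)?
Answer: 114181859/21255 ≈ 5372.0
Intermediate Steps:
D = 5616 (D = 72*78 = 5616)
z = -1/21255 (z = 1/((-29 - 130) - 21096) = 1/(-159 - 21096) = 1/(-21255) = -1/21255 ≈ -4.7048e-5)
((((-8)² - 7)*48 - 2980) + D) + z = ((((-8)² - 7)*48 - 2980) + 5616) - 1/21255 = (((64 - 7)*48 - 2980) + 5616) - 1/21255 = ((57*48 - 2980) + 5616) - 1/21255 = ((2736 - 2980) + 5616) - 1/21255 = (-244 + 5616) - 1/21255 = 5372 - 1/21255 = 114181859/21255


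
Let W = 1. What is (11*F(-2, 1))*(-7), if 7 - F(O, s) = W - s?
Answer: -539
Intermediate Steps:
F(O, s) = 6 + s (F(O, s) = 7 - (1 - s) = 7 + (-1 + s) = 6 + s)
(11*F(-2, 1))*(-7) = (11*(6 + 1))*(-7) = (11*7)*(-7) = 77*(-7) = -539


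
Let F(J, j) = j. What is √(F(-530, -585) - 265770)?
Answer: 3*I*√29595 ≈ 516.1*I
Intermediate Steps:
√(F(-530, -585) - 265770) = √(-585 - 265770) = √(-266355) = 3*I*√29595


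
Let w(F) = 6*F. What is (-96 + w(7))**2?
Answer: 2916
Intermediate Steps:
(-96 + w(7))**2 = (-96 + 6*7)**2 = (-96 + 42)**2 = (-54)**2 = 2916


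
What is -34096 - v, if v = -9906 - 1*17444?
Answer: -6746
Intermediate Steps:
v = -27350 (v = -9906 - 17444 = -27350)
-34096 - v = -34096 - 1*(-27350) = -34096 + 27350 = -6746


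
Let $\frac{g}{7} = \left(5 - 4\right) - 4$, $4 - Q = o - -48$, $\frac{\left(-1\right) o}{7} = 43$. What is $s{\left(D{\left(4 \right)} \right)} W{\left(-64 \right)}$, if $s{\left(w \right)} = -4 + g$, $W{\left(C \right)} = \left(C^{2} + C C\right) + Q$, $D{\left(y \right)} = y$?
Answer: $-211225$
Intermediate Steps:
$o = -301$ ($o = \left(-7\right) 43 = -301$)
$Q = 257$ ($Q = 4 - \left(-301 - -48\right) = 4 - \left(-301 + 48\right) = 4 - -253 = 4 + 253 = 257$)
$W{\left(C \right)} = 257 + 2 C^{2}$ ($W{\left(C \right)} = \left(C^{2} + C C\right) + 257 = \left(C^{2} + C^{2}\right) + 257 = 2 C^{2} + 257 = 257 + 2 C^{2}$)
$g = -21$ ($g = 7 \left(\left(5 - 4\right) - 4\right) = 7 \left(1 - 4\right) = 7 \left(-3\right) = -21$)
$s{\left(w \right)} = -25$ ($s{\left(w \right)} = -4 - 21 = -25$)
$s{\left(D{\left(4 \right)} \right)} W{\left(-64 \right)} = - 25 \left(257 + 2 \left(-64\right)^{2}\right) = - 25 \left(257 + 2 \cdot 4096\right) = - 25 \left(257 + 8192\right) = \left(-25\right) 8449 = -211225$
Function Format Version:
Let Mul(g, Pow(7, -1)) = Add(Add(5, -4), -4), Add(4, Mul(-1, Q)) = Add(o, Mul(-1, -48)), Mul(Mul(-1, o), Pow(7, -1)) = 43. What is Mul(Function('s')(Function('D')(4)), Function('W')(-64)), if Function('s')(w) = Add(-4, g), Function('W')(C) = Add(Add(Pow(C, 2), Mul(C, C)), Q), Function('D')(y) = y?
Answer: -211225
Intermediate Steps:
o = -301 (o = Mul(-7, 43) = -301)
Q = 257 (Q = Add(4, Mul(-1, Add(-301, Mul(-1, -48)))) = Add(4, Mul(-1, Add(-301, 48))) = Add(4, Mul(-1, -253)) = Add(4, 253) = 257)
Function('W')(C) = Add(257, Mul(2, Pow(C, 2))) (Function('W')(C) = Add(Add(Pow(C, 2), Mul(C, C)), 257) = Add(Add(Pow(C, 2), Pow(C, 2)), 257) = Add(Mul(2, Pow(C, 2)), 257) = Add(257, Mul(2, Pow(C, 2))))
g = -21 (g = Mul(7, Add(Add(5, -4), -4)) = Mul(7, Add(1, -4)) = Mul(7, -3) = -21)
Function('s')(w) = -25 (Function('s')(w) = Add(-4, -21) = -25)
Mul(Function('s')(Function('D')(4)), Function('W')(-64)) = Mul(-25, Add(257, Mul(2, Pow(-64, 2)))) = Mul(-25, Add(257, Mul(2, 4096))) = Mul(-25, Add(257, 8192)) = Mul(-25, 8449) = -211225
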